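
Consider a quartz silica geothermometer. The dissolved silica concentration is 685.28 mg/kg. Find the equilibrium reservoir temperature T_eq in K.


T_eq = 1309 / (5.19 - log10(SiO2)) - 273.15
T_eq = 1309 / (5.19 - log10(685.28)) - 273.15
T_eq = 282.8936 deg C
Convert to K: 282.8936 + 273.15 = 556.04 K
T_eq = 556.04 K


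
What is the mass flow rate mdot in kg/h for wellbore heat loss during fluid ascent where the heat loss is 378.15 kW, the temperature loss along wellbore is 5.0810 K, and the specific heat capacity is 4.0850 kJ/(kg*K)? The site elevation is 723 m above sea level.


mdot = Q_loss / (cp * dT)
mdot = 378.15 / (4.0850 * 5.0810)
mdot = 18.21893 kg/s
Convert: 18.21893 kg/s * 3600.0 = 65588 kg/h
mdot = 65588 kg/h


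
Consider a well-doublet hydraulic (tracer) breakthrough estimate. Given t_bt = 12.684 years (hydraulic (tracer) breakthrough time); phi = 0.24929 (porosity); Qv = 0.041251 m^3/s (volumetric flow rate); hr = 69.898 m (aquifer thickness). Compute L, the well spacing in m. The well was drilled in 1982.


L = sqrt(t_bt*365.25*86400*3*Qv / (pi*hr*phi))
L = sqrt(12.684*365.25*86400*3*0.041251 / (pi*69.898*0.24929))
L = 951.26 m


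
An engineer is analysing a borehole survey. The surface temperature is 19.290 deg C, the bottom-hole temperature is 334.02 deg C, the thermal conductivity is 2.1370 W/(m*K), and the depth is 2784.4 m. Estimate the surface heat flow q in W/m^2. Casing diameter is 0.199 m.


Step 1: grad = (T_d - T_surf)/d * 1000 = (334.02 - 19.29)/2784.4 * 1000 = 113.0333 deg C/km
Step 2: q = k * grad / 1000 = 2.137 * 113.0333 / 1000 = 0.24155 W/m^2
q = 0.24155 W/m^2


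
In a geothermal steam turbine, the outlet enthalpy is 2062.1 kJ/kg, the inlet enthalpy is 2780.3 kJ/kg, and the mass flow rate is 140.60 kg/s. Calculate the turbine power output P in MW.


P = mdot * (h_in - h_out) / 1000
P = 140.60 * (2780.3 - 2062.1) / 1000
P = 100.98 MW


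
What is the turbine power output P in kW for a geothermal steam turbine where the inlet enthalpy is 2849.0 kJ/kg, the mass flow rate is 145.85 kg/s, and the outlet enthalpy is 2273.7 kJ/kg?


P = mdot * (h_in - h_out) / 1000
P = 145.85 * (2849.0 - 2273.7) / 1000
P = 83.90751 MW
Convert: 83.90751 MW * 1000.0 = 83908 kW
P = 83908 kW


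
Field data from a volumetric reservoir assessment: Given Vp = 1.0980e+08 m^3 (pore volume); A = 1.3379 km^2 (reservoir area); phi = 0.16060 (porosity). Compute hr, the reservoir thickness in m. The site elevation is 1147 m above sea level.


hr = Vp / (A * 1e6 * phi)
hr = 1.0980e+08 / (1.3379 * 1e6 * 0.16060)
hr = 511.01 m


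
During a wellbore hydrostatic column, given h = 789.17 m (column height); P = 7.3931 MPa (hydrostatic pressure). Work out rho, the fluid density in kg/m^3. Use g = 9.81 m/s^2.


rho = P * 1e6 / (g * h)
rho = 7.3931 * 1e6 / (9.81 * 789.17)
rho = 954.96 kg/m^3


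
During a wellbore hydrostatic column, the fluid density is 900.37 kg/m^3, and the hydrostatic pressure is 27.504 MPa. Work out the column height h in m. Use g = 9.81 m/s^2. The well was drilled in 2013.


h = P * 1e6 / (g * rho)
h = 27.504 * 1e6 / (9.81 * 900.37)
h = 3113.9 m


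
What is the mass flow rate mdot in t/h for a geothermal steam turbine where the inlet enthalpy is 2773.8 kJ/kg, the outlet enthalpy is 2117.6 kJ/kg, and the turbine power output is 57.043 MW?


mdot = P * 1000 / (h_in - h_out)
mdot = 57.043 * 1000 / (2773.8 - 2117.6)
mdot = 86.92929 kg/s
Convert: 86.92929 kg/s * 3.6 = 312.95 t/h
mdot = 312.95 t/h


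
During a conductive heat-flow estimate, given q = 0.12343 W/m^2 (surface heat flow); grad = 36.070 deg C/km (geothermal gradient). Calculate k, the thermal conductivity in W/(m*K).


k = q * 1000 / grad
k = 0.12343 * 1000 / 36.070
k = 3.4220 W/(m*K)


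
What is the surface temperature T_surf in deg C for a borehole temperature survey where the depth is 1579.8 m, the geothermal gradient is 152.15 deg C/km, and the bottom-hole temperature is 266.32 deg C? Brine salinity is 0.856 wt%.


T_surf = T_d - grad * d / 1000
T_surf = 266.32 - 152.15 * 1579.8 / 1000
T_surf = 25.953 deg C


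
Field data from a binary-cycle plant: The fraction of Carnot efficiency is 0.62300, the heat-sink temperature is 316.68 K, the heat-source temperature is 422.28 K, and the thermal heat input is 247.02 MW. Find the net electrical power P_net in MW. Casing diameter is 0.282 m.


Step 1: eta = (1 - Tc/Th)*f = (1 - 316.68/422.28)*0.623 = 0.1557943
Step 2: P_net = eta * Q_in = 0.1557943 * 247.02 = 38.484 MW
P_net = 38.484 MW


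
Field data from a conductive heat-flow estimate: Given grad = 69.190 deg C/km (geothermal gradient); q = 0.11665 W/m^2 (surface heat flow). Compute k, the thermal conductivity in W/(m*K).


k = q * 1000 / grad
k = 0.11665 * 1000 / 69.190
k = 1.6859 W/(m*K)


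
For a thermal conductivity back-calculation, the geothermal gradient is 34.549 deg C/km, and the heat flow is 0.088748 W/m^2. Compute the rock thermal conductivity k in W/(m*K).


k = q / (grad / 1000)
k = 0.088748 / (34.549 / 1000)
k = 2.5688 W/(m*K)


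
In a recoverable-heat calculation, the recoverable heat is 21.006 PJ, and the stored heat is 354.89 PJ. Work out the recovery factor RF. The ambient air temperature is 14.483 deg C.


RF = Q_rec / Q_s
RF = 21.006 / 354.89
RF = 0.059190


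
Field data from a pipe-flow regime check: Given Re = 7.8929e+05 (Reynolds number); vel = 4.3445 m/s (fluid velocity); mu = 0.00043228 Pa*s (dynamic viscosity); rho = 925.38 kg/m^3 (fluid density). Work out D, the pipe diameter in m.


D = Re * mu / (rho * vel)
D = 7.8929e+05 * 0.00043228 / (925.38 * 4.3445)
D = 0.084868 m


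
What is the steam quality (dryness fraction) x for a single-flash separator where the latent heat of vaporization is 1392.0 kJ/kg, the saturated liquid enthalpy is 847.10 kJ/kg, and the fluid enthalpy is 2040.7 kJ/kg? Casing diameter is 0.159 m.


x = (h - hf) / hfg
x = (2040.7 - 847.10) / 1392.0
x = 0.85747


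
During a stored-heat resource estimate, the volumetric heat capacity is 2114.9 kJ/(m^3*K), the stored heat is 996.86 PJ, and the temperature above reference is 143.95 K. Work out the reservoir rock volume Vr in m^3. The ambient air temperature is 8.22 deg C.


Vr = Q_s * 1e12 / (rhoc * dT)
Vr = 996.86 * 1e12 / (2114.9 * 143.95)
Vr = 3.2744e+09 m^3


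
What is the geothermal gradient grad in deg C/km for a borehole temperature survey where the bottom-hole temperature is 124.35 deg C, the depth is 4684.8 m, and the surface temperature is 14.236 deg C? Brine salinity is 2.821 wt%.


grad = (T_d - T_surf) / d * 1000
grad = (124.35 - 14.236) / 4684.8 * 1000
grad = 23.505 deg C/km


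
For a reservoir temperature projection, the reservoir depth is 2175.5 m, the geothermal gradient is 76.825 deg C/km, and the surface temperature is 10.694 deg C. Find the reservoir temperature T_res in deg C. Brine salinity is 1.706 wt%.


T_res = T_surf + grad * d / 1000
T_res = 10.694 + 76.825 * 2175.5 / 1000
T_res = 177.83 deg C


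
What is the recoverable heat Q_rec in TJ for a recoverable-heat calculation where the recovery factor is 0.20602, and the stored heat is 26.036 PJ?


Q_rec = Q_s * RF
Q_rec = 26.036 * 0.20602
Q_rec = 5.363937 PJ
Convert: 5.363937 PJ * 1000.0 = 5363.9 TJ
Q_rec = 5363.9 TJ


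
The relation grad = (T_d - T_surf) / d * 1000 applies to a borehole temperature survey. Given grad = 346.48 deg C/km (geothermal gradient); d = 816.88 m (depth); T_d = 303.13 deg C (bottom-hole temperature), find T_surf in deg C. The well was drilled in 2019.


T_surf = T_d - grad * d / 1000
T_surf = 303.13 - 346.48 * 816.88 / 1000
T_surf = 20.097 deg C


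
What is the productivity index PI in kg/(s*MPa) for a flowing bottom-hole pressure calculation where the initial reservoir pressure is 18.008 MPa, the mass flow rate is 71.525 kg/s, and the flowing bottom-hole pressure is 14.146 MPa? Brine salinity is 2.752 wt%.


PI = mdot / (P_i - P_wf)
PI = 71.525 / (18.008 - 14.146)
PI = 18.520 kg/(s*MPa)


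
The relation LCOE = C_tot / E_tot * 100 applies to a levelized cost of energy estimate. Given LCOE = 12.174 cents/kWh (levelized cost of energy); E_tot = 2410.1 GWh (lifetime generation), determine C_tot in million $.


C_tot = LCOE / 100 * E_tot
C_tot = 12.174 / 100 * 2410.1
C_tot = 293.41 million $


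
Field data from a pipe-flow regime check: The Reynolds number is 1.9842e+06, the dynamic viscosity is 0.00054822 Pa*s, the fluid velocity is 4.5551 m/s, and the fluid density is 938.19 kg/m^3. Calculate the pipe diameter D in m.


D = Re * mu / (rho * vel)
D = 1.9842e+06 * 0.00054822 / (938.19 * 4.5551)
D = 0.25454 m


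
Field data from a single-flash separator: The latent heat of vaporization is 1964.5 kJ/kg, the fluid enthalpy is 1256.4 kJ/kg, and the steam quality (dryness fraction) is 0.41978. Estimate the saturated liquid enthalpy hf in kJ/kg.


hf = h - x * hfg
hf = 1256.4 - 0.41978 * 1964.5
hf = 431.74 kJ/kg


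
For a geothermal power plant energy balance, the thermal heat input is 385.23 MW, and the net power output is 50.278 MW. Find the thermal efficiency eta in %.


eta = W_net / Q_in * 100
eta = 50.278 / 385.23 * 100
eta = 13.051 %


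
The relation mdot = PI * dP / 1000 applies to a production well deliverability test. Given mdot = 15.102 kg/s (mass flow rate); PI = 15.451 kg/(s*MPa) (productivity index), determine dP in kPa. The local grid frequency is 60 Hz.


dP = mdot * 1000 / PI
dP = 15.102 * 1000 / 15.451
dP = 977.41 kPa


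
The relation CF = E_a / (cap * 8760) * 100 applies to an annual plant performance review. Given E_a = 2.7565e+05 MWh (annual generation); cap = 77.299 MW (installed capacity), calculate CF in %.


CF = E_a / (cap * 8760) * 100
CF = 2.7565e+05 / (77.299 * 8760) * 100
CF = 40.708 %


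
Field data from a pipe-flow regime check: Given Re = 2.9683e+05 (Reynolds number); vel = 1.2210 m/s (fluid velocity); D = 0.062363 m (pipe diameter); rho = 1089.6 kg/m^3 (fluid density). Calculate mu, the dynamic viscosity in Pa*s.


mu = rho * vel * D / Re
mu = 1089.6 * 1.2210 * 0.062363 / 2.9683e+05
mu = 0.00027951 Pa*s


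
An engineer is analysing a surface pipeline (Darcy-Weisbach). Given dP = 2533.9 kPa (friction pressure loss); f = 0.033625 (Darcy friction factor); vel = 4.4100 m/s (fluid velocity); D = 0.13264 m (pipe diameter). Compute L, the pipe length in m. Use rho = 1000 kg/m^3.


L = dP*1000*D / (f*rho*vel^2/2)
L = 2533.9*1000*0.13264 / (0.033625*1000*4.4100^2/2)
L = 1027.9 m


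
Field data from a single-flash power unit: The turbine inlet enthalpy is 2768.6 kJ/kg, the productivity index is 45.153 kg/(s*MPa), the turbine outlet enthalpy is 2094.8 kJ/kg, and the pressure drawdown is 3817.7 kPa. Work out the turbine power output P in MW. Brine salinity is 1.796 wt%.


Step 1: mdot = PI * dP / 1000 = 45.153 * 3817.7 / 1000 = 172.3806 kg/s
Step 2: P = mdot*(h_in - h_out)/1000 = 172.3806*(2768.6 - 2094.8)/1000 = 116.15 MW
P = 116.15 MW


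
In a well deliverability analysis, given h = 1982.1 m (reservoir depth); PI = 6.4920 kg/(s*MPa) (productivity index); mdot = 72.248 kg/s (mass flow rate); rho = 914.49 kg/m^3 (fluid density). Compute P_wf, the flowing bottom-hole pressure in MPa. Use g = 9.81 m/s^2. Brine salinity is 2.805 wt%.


Step 1: P_i = rho*g*h/1e6 = 914.49*9.81*1982.1/1e6 = 17.78171 MPa
Step 2: P_wf = P_i - mdot/PI = 17.78171 - 72.248/6.492 = 6.6529 MPa
P_wf = 6.6529 MPa


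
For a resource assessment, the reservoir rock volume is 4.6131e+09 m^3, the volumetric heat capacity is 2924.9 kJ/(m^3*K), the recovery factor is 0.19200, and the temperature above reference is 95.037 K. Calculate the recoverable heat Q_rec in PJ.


Step 1: Q_s = Vr*rhoc*dT/1e12 = 4.6131e+09*2924.9*95.037/1e12 = 1282.321 PJ
Step 2: Q_rec = Q_s * RF = 1282.321 * 0.192 = 246.21 PJ
Q_rec = 246.21 PJ


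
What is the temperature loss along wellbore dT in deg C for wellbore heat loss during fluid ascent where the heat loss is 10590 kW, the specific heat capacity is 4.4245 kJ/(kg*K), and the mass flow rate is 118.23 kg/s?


dT = Q_loss / (mdot * cp)
dT = 10590 / (118.23 * 4.4245)
dT = 20.24436 K
Convert (temperature difference, 1 K = 1 deg C): 20.24436 K = 20.24436 deg C
dT = 20.244 deg C


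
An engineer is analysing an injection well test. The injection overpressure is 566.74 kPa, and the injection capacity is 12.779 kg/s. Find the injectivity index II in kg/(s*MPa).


II = mdot * 1000 / dP
II = 12.779 * 1000 / 566.74
II = 22.548 kg/(s*MPa)


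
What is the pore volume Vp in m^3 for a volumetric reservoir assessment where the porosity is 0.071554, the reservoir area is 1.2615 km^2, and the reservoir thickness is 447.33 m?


Vp = A * 1e6 * hr * phi
Vp = 1.2615 * 1e6 * 447.33 * 0.071554
Vp = 4.0378e+07 m^3


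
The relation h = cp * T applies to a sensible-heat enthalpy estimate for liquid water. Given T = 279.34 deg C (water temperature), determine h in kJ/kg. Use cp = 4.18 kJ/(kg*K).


h = cp * T
h = 4.18 * 279.34
h = 1167.6 kJ/kg


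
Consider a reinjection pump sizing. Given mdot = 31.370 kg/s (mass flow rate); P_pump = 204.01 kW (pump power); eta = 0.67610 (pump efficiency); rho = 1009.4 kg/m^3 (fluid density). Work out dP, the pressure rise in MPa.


dP = P_pump * rho * eta / mdot
dP = 204.01 * 1009.4 * 0.67610 / 31.370
dP = 4438.244 kPa
Convert: 4438.244 kPa * 0.001 = 4.4382 MPa
dP = 4.4382 MPa


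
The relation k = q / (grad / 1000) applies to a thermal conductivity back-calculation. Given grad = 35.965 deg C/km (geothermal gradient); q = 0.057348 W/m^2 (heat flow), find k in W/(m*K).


k = q / (grad / 1000)
k = 0.057348 / (35.965 / 1000)
k = 1.5946 W/(m*K)


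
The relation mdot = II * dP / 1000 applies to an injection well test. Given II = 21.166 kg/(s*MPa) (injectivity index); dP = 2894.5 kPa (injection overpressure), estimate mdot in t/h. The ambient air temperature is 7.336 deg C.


mdot = II * dP / 1000
mdot = 21.166 * 2894.5 / 1000
mdot = 61.26499 kg/s
Convert: 61.26499 kg/s * 3.6 = 220.55 t/h
mdot = 220.55 t/h


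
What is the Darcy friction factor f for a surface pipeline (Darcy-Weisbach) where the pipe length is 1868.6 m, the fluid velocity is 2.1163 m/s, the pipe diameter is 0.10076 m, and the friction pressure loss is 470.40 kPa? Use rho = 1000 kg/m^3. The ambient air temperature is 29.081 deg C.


f = dP*1000 / ((L/D)*(rho*vel^2/2))
f = 470.40*1000 / ((1868.6/0.10076)*(1000*2.1163^2/2))
f = 0.011327


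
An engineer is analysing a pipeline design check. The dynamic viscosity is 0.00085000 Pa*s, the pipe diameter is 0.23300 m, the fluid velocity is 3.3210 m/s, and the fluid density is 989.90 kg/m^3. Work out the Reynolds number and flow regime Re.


Step 1: Re = rho*vel*D/mu = 989.9*3.321*0.233/0.00085 = 9.0115e+05
Step 2: Re = 9.0115e+05 > 4000, so flow is turbulent.
Re = 9.0115e+05 (turbulent)


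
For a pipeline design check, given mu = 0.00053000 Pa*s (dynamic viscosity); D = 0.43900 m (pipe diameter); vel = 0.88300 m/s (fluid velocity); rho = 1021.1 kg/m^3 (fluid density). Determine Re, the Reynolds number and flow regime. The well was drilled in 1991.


Step 1: Re = rho*vel*D/mu = 1021.1*0.883*0.439/0.00053 = 7.4682e+05
Step 2: Re = 7.4682e+05 > 4000, so flow is turbulent.
Re = 7.4682e+05 (turbulent)


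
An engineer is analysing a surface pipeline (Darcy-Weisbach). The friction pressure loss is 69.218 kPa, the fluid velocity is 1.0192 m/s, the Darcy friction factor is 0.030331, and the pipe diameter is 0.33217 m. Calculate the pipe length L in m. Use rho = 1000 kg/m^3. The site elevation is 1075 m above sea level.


L = dP*1000*D / (f*rho*vel^2/2)
L = 69.218*1000*0.33217 / (0.030331*1000*1.0192^2/2)
L = 1459.5 m


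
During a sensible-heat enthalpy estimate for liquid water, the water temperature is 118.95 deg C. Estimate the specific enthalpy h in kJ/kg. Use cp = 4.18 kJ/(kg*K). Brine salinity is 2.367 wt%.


h = cp * T
h = 4.18 * 118.95
h = 497.21 kJ/kg


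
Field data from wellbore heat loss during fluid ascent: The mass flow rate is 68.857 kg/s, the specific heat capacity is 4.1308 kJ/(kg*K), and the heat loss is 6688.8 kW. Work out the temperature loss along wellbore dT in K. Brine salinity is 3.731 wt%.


dT = Q_loss / (mdot * cp)
dT = 6688.8 / (68.857 * 4.1308)
dT = 23.516 K


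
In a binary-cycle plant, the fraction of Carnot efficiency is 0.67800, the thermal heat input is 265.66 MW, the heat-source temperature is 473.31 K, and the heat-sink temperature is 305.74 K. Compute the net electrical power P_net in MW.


Step 1: eta = (1 - Tc/Th)*f = (1 - 305.74/473.31)*0.678 = 0.2400382
Step 2: P_net = eta * Q_in = 0.2400382 * 265.66 = 63.769 MW
P_net = 63.769 MW


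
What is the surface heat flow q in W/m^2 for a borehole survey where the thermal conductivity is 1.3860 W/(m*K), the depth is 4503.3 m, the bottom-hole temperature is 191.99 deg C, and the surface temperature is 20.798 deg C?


Step 1: grad = (T_d - T_surf)/d * 1000 = (191.99 - 20.798)/4503.3 * 1000 = 38.01479 deg C/km
Step 2: q = k * grad / 1000 = 1.386 * 38.01479 / 1000 = 0.052688 W/m^2
q = 0.052688 W/m^2


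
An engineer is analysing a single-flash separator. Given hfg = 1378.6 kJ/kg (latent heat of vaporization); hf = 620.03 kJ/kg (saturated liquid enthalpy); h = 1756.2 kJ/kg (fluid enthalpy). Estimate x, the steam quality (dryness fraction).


x = (h - hf) / hfg
x = (1756.2 - 620.03) / 1378.6
x = 0.82415


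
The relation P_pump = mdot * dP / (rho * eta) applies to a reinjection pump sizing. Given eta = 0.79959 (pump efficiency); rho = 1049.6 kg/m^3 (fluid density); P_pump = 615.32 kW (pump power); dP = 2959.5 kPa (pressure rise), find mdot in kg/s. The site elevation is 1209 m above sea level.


mdot = P_pump * rho * eta / dP
mdot = 615.32 * 1049.6 * 0.79959 / 2959.5
mdot = 174.49 kg/s


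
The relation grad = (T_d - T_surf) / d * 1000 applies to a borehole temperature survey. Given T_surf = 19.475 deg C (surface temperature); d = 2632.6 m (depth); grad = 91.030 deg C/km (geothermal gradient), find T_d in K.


T_d = T_surf + grad * d / 1000
T_d = 19.475 + 91.030 * 2632.6 / 1000
T_d = 259.1206 deg C
Convert to K: 259.1206 + 273.15 = 532.27 K
T_d = 532.27 K


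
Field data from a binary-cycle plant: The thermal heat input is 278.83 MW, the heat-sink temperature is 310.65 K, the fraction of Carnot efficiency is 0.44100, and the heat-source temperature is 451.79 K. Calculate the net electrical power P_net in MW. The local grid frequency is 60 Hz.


Step 1: eta = (1 - Tc/Th)*f = (1 - 310.65/451.79)*0.441 = 0.1377692
Step 2: P_net = eta * Q_in = 0.1377692 * 278.83 = 38.414 MW
P_net = 38.414 MW


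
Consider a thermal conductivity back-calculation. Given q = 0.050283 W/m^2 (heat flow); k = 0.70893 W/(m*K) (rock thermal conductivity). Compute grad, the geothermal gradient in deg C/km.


grad = q / k * 1000
grad = 0.050283 / 0.70893 * 1000
grad = 70.928 deg C/km


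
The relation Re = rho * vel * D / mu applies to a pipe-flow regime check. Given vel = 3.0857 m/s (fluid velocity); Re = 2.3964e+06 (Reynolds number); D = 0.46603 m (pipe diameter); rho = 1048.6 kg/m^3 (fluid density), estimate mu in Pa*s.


mu = rho * vel * D / Re
mu = 1048.6 * 3.0857 * 0.46603 / 2.3964e+06
mu = 0.00062924 Pa*s


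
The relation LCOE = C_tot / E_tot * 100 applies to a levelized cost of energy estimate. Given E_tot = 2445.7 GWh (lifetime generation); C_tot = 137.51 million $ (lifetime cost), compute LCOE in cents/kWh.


LCOE = C_tot / E_tot * 100
LCOE = 137.51 / 2445.7 * 100
LCOE = 5.6225 cents/kWh


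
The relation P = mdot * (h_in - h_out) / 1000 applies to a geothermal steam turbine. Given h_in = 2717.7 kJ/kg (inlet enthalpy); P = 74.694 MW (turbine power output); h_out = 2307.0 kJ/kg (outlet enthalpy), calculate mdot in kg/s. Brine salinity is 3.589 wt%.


mdot = P * 1000 / (h_in - h_out)
mdot = 74.694 * 1000 / (2717.7 - 2307.0)
mdot = 181.87 kg/s


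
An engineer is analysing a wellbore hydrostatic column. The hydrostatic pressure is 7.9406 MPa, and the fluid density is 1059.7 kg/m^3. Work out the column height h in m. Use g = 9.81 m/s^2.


h = P * 1e6 / (g * rho)
h = 7.9406 * 1e6 / (9.81 * 1059.7)
h = 763.84 m


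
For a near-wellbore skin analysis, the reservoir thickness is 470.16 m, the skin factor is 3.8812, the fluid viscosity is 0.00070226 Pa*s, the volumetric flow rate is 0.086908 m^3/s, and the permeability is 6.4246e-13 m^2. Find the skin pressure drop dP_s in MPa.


dP_s = S * q * mu / (2*pi*k*hr) / 1000
dP_s = 3.8812 * 0.086908 * 0.00070226 / (2*pi*6.4246e-13*470.16) / 1000
dP_s = 124.8108 kPa
Convert: 124.8108 kPa * 0.001 = 0.12481 MPa
dP_s = 0.12481 MPa


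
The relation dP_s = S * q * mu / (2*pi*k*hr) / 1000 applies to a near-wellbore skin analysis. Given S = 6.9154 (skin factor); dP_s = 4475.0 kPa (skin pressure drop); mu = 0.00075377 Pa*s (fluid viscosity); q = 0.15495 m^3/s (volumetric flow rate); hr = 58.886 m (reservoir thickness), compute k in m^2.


k = S*q*mu / (2*pi*dP_s*1000*hr)
k = 6.9154*0.15495*0.00075377 / (2*pi*4475.0*1000*58.886)
k = 4.8782e-13 m^2


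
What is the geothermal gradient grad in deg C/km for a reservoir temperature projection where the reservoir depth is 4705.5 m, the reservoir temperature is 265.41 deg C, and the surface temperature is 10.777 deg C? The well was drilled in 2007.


grad = (T_res - T_surf) / d * 1000
grad = (265.41 - 10.777) / 4705.5 * 1000
grad = 54.114 deg C/km


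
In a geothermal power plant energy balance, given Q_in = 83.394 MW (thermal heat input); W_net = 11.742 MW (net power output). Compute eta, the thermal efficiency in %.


eta = W_net / Q_in * 100
eta = 11.742 / 83.394 * 100
eta = 14.080 %


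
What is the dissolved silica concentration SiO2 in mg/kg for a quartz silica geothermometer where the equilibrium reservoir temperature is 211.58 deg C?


SiO2 = 10^(5.19 - 1309/(T_eq + 273.15))
SiO2 = 10^(5.19 - 1309/(211.58 + 273.15))
SiO2 = 308.69 mg/kg


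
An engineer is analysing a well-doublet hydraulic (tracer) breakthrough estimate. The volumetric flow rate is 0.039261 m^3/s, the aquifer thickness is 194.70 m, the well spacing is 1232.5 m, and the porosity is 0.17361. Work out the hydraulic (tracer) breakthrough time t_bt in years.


t_bt = pi * hr * phi * L^2 / (3 * Qv) / (365.25*86400)
t_bt = pi * 194.70 * 0.17361 * 1232.5^2 / (3 * 0.039261) / (365.25*86400)
t_bt = 43.399 years


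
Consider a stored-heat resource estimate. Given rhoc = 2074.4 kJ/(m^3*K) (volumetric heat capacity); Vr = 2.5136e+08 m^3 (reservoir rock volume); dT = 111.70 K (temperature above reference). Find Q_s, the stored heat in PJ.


Q_s = Vr * rhoc * dT / 1e12
Q_s = 2.5136e+08 * 2074.4 * 111.70 / 1e12
Q_s = 58.243 PJ


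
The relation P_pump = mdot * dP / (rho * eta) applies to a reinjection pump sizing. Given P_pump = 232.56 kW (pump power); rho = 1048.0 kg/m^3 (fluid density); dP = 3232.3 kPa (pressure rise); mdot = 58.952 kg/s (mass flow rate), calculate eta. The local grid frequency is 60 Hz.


eta = mdot * dP / (rho * P_pump)
eta = 58.952 * 3232.3 / (1048.0 * 232.56)
eta = 0.78183


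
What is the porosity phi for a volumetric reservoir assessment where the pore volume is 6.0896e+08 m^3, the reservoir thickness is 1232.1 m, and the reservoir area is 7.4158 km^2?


phi = Vp / (A * 1e6 * hr)
phi = 6.0896e+08 / (7.4158 * 1e6 * 1232.1)
phi = 0.066648


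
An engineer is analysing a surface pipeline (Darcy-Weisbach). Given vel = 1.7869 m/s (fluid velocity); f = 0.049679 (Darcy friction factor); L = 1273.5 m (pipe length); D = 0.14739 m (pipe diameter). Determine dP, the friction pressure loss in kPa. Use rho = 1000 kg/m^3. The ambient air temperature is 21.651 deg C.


dP = f * (L/D) * (rho*vel^2/2) / 1000
dP = 0.049679 * (1273.5/0.14739) * (1000*1.7869^2/2) / 1000
dP = 685.29 kPa


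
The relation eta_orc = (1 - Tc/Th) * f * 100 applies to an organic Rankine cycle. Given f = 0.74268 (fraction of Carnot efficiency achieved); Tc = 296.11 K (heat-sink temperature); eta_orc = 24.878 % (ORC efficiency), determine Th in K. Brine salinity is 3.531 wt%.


Th = Tc / (1 - (eta_orc/100)/f)
Th = 296.11 / (1 - (24.878/100)/0.74268)
Th = 445.26 K


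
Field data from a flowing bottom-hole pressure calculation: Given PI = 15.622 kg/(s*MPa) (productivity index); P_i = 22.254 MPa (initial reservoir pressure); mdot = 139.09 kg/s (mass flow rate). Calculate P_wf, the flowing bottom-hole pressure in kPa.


P_wf = P_i - mdot / PI
P_wf = 22.254 - 139.09 / 15.622
P_wf = 13.35053 MPa
Convert: 13.35053 MPa * 1000.0 = 13351 kPa
P_wf = 13351 kPa


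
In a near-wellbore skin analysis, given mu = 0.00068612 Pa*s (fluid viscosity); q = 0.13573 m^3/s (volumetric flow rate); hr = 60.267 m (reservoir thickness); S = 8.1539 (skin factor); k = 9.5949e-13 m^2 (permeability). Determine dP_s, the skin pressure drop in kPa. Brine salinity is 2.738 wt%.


dP_s = S * q * mu / (2*pi*k*hr) / 1000
dP_s = 8.1539 * 0.13573 * 0.00068612 / (2*pi*9.5949e-13*60.267) / 1000
dP_s = 2090.0 kPa


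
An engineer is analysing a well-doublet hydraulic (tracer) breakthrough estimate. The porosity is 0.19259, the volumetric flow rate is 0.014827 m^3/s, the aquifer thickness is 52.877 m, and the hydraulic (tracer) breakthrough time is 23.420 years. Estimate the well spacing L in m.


L = sqrt(t_bt*365.25*86400*3*Qv / (pi*hr*phi))
L = sqrt(23.420*365.25*86400*3*0.014827 / (pi*52.877*0.19259))
L = 1013.7 m


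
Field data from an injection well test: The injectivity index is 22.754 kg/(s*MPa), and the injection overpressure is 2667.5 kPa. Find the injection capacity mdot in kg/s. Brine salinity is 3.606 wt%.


mdot = II * dP / 1000
mdot = 22.754 * 2667.5 / 1000
mdot = 60.696 kg/s


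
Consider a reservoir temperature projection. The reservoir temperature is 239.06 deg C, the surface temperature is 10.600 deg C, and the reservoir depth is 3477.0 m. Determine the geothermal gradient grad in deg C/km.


grad = (T_res - T_surf) / d * 1000
grad = (239.06 - 10.600) / 3477.0 * 1000
grad = 65.706 deg C/km


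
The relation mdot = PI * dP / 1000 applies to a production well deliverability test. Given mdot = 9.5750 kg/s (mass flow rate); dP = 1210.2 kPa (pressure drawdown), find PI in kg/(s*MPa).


PI = mdot * 1000 / dP
PI = 9.5750 * 1000 / 1210.2
PI = 7.9119 kg/(s*MPa)


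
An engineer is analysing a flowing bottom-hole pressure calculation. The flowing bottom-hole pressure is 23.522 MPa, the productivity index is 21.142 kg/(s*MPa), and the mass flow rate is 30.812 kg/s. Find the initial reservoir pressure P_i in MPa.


P_i = P_wf + mdot / PI
P_i = 23.522 + 30.812 / 21.142
P_i = 24.979 MPa


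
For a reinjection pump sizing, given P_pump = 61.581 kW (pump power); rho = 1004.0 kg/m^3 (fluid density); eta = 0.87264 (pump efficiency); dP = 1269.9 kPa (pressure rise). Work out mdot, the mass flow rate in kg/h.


mdot = P_pump * rho * eta / dP
mdot = 61.581 * 1004.0 * 0.87264 / 1269.9
mdot = 42.48602 kg/s
Convert: 42.48602 kg/s * 3600.0 = 1.5295e+05 kg/h
mdot = 1.5295e+05 kg/h


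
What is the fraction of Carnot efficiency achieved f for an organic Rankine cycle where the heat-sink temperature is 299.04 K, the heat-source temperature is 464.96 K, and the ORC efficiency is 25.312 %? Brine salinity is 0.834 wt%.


f = (eta_orc/100) / (1 - Tc/Th)
f = (25.312/100) / (1 - 299.04/464.96)
f = 0.70932


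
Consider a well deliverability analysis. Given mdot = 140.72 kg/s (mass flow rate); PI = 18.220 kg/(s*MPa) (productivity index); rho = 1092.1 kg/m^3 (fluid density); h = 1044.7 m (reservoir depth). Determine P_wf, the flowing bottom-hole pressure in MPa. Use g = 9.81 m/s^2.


Step 1: P_i = rho*g*h/1e6 = 1092.1*9.81*1044.7/1e6 = 11.19239 MPa
Step 2: P_wf = P_i - mdot/PI = 11.19239 - 140.72/18.22 = 3.4690 MPa
P_wf = 3.4690 MPa


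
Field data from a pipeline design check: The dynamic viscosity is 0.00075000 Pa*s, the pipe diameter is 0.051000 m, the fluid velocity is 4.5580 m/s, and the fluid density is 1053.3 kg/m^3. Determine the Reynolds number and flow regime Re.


Step 1: Re = rho*vel*D/mu = 1053.3*4.558*0.051/0.00075 = 3.2646e+05
Step 2: Re = 3.2646e+05 > 4000, so flow is turbulent.
Re = 3.2646e+05 (turbulent)


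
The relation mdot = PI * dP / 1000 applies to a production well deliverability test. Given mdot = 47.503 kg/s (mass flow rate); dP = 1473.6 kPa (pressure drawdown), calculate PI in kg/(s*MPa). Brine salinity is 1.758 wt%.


PI = mdot * 1000 / dP
PI = 47.503 * 1000 / 1473.6
PI = 32.236 kg/(s*MPa)


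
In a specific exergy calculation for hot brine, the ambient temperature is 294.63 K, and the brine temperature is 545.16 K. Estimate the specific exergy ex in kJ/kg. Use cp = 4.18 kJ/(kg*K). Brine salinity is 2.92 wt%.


ex = cp * ((T_b - T_0) - T_0 * ln(T_b/T_0))
ex = 4.18 * ((545.16 - 294.63) - 294.63 * ln(545.16/294.63))
ex = 289.37 kJ/kg


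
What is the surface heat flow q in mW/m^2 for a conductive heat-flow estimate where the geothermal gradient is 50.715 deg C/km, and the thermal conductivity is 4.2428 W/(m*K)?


q = k * grad / 1000
q = 4.2428 * 50.715 / 1000
q = 0.2151736 W/m^2
Convert: 0.2151736 W/m^2 * 1000.0 = 215.17 mW/m^2
q = 215.17 mW/m^2


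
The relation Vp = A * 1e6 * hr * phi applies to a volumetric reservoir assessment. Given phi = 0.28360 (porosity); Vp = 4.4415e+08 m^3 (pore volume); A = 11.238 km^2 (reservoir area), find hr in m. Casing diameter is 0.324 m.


hr = Vp / (A * 1e6 * phi)
hr = 4.4415e+08 / (11.238 * 1e6 * 0.28360)
hr = 139.36 m


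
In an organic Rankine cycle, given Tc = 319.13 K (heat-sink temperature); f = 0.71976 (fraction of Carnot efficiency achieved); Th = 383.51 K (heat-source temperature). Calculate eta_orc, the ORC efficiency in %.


eta_orc = (1 - Tc/Th) * f * 100
eta_orc = (1 - 319.13/383.51) * 0.71976 * 100
eta_orc = 12.083 %


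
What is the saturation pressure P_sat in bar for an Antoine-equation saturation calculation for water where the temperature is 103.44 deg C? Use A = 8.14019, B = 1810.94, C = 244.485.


P_sat = 10^(A - B/(C + T)) / 760 * 0.101325
P_sat = 10^(8.14019 - 1810.94/(244.485 + 103.44)) / 760 * 0.101325
P_sat = 0.1148473 MPa
Convert: 0.1148473 MPa * 10.0 = 1.1485 bar
P_sat = 1.1485 bar


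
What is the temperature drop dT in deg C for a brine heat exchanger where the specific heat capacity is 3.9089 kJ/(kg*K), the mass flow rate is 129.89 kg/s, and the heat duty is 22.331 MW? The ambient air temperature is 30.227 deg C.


dT = Q * 1000 / (mdot * cp)
dT = 22.331 * 1000 / (129.89 * 3.9089)
dT = 43.98230 K
Convert (temperature difference, 1 K = 1 deg C): 43.98230 K = 43.98230 deg C
dT = 43.982 deg C


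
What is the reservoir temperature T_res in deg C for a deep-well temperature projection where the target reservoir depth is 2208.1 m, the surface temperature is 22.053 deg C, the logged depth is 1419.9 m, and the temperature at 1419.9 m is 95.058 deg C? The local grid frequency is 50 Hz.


Step 1: grad = (T_d1 - T_surf)/d1 * 1000 = (95.058 - 22.053)/1419.9 * 1000 = 51.41559 deg C/km
Step 2: T_res = T_surf + grad*d2/1000 = 22.053 + 51.41559*2208.1/1000 = 135.58 deg C
T_res = 135.58 deg C


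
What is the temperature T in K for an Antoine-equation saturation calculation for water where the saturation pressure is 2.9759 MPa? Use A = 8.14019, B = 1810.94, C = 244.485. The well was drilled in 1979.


T = B / (A - log10(P_sat * 760 / 0.101325)) - C
T = 1810.94 / (8.14019 - log10(2.9759 * 760 / 0.101325)) - 244.485
T = 233.1497 deg C
Convert to K: 233.1497 + 273.15 = 506.30 K
T = 506.30 K


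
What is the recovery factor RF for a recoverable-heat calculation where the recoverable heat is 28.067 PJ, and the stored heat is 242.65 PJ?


RF = Q_rec / Q_s
RF = 28.067 / 242.65
RF = 0.11567


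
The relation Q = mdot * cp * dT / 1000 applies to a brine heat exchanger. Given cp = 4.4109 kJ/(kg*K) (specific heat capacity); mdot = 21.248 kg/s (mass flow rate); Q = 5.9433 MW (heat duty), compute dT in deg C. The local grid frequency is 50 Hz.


dT = Q * 1000 / (mdot * cp)
dT = 5.9433 * 1000 / (21.248 * 4.4109)
dT = 63.41360 K
Convert (temperature difference, 1 K = 1 deg C): 63.41360 K = 63.41360 deg C
dT = 63.414 deg C


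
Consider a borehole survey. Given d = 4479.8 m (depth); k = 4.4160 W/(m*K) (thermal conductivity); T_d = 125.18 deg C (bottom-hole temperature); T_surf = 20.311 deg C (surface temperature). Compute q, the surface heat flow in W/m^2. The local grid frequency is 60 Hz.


Step 1: grad = (T_d - T_surf)/d * 1000 = (125.18 - 20.311)/4479.8 * 1000 = 23.40930 deg C/km
Step 2: q = k * grad / 1000 = 4.416 * 23.40930 / 1000 = 0.10338 W/m^2
q = 0.10338 W/m^2


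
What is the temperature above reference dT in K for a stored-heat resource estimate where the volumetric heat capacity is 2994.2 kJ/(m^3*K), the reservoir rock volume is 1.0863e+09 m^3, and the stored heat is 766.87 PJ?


dT = Q_s * 1e12 / (Vr * rhoc)
dT = 766.87 * 1e12 / (1.0863e+09 * 2994.2)
dT = 235.77 K


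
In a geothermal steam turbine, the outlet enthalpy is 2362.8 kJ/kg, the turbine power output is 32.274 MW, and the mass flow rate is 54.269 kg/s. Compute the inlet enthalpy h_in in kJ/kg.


h_in = h_out + P * 1000 / mdot
h_in = 2362.8 + 32.274 * 1000 / 54.269
h_in = 2957.5 kJ/kg


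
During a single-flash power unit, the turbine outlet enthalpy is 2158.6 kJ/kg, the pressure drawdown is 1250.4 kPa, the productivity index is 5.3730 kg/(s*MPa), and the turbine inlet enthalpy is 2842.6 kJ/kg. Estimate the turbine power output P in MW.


Step 1: mdot = PI * dP / 1000 = 5.373 * 1250.4 / 1000 = 6.718399 kg/s
Step 2: P = mdot*(h_in - h_out)/1000 = 6.718399*(2842.6 - 2158.6)/1000 = 4.5954 MW
P = 4.5954 MW


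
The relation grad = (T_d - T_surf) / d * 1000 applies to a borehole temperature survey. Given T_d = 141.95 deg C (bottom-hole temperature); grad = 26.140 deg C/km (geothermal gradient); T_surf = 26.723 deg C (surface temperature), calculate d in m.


d = (T_d - T_surf) / grad * 1000
d = (141.95 - 26.723) / 26.140 * 1000
d = 4408.1 m


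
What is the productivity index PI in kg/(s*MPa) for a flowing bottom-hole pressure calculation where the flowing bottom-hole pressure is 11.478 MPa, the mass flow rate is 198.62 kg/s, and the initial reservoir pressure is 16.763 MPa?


PI = mdot / (P_i - P_wf)
PI = 198.62 / (16.763 - 11.478)
PI = 37.582 kg/(s*MPa)


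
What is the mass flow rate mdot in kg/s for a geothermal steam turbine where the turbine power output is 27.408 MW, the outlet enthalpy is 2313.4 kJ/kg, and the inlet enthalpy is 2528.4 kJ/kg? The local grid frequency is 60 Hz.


mdot = P * 1000 / (h_in - h_out)
mdot = 27.408 * 1000 / (2528.4 - 2313.4)
mdot = 127.48 kg/s


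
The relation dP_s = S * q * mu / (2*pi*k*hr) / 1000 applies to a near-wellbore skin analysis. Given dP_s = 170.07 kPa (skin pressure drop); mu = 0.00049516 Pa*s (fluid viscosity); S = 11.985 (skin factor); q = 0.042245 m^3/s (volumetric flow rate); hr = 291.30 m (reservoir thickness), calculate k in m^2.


k = S*q*mu / (2*pi*dP_s*1000*hr)
k = 11.985*0.042245*0.00049516 / (2*pi*170.07*1000*291.30)
k = 8.0540e-13 m^2


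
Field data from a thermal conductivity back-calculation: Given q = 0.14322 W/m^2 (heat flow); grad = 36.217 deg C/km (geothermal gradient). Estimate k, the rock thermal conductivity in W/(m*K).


k = q / (grad / 1000)
k = 0.14322 / (36.217 / 1000)
k = 3.9545 W/(m*K)


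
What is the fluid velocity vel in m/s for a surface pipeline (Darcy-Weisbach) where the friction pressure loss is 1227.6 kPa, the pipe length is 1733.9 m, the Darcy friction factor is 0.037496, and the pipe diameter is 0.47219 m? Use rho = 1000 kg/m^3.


vel = sqrt(dP*1000*2*D / (f*L*rho))
vel = sqrt(1227.6*1000*2*0.47219 / (0.037496*1733.9*1000))
vel = 4.2228 m/s


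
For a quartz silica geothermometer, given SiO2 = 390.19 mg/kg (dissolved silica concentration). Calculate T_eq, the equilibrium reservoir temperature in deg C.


T_eq = 1309 / (5.19 - log10(SiO2)) - 273.15
T_eq = 1309 / (5.19 - log10(390.19)) - 273.15
T_eq = 230.56 deg C


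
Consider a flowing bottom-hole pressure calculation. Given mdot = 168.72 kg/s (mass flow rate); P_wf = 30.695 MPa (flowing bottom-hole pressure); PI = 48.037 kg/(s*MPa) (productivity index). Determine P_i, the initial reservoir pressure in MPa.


P_i = P_wf + mdot / PI
P_i = 30.695 + 168.72 / 48.037
P_i = 34.207 MPa


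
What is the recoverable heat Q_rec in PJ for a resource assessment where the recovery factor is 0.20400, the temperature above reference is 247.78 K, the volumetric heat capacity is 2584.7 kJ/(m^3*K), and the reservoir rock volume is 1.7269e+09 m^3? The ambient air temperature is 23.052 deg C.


Step 1: Q_s = Vr*rhoc*dT/1e12 = 1.7269e+09*2584.7*247.78/1e12 = 1105.971 PJ
Step 2: Q_rec = Q_s * RF = 1105.971 * 0.204 = 225.62 PJ
Q_rec = 225.62 PJ


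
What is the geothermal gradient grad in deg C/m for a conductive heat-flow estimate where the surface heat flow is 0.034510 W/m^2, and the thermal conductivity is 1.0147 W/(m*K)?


grad = q * 1000 / k
grad = 0.034510 * 1000 / 1.0147
grad = 34.01005 deg C/km
Convert: 34.01005 deg C/km * 0.001 = 0.034010 deg C/m
grad = 0.034010 deg C/m


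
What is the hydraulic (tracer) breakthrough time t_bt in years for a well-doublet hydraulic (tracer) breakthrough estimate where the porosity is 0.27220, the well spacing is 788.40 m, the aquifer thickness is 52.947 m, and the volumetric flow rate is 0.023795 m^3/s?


t_bt = pi * hr * phi * L^2 / (3 * Qv) / (365.25*86400)
t_bt = pi * 52.947 * 0.27220 * 788.40^2 / (3 * 0.023795) / (365.25*86400)
t_bt = 12.493 years


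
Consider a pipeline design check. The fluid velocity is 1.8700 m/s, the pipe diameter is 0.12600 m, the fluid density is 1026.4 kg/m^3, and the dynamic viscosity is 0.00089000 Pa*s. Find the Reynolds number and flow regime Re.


Step 1: Re = rho*vel*D/mu = 1026.4*1.87*0.126/0.00089 = 2.7173e+05
Step 2: Re = 2.7173e+05 > 4000, so flow is turbulent.
Re = 2.7173e+05 (turbulent)


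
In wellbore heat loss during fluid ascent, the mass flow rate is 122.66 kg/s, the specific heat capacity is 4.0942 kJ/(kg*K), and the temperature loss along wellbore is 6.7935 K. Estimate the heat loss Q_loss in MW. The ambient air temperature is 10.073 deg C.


Q_loss = mdot * cp * dT
Q_loss = 122.66 * 4.0942 * 6.7935
Q_loss = 3411.659 kW
Convert: 3411.659 kW * 0.001 = 3.4117 MW
Q_loss = 3.4117 MW


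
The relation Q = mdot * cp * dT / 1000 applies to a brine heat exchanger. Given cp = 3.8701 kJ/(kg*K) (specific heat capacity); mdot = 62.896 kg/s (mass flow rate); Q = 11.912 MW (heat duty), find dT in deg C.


dT = Q * 1000 / (mdot * cp)
dT = 11.912 * 1000 / (62.896 * 3.8701)
dT = 48.93724 K
Convert (temperature difference, 1 K = 1 deg C): 48.93724 K = 48.93724 deg C
dT = 48.937 deg C


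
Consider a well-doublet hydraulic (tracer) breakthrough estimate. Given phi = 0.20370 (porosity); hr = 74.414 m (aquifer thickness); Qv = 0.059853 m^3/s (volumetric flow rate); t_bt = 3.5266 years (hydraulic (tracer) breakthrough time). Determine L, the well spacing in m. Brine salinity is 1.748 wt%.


L = sqrt(t_bt*365.25*86400*3*Qv / (pi*hr*phi))
L = sqrt(3.5266*365.25*86400*3*0.059853 / (pi*74.414*0.20370))
L = 647.79 m


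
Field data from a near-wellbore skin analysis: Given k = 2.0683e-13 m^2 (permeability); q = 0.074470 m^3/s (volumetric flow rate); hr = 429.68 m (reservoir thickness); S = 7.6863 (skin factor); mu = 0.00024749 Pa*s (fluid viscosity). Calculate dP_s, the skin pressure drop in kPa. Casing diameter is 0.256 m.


dP_s = S * q * mu / (2*pi*k*hr) / 1000
dP_s = 7.6863 * 0.074470 * 0.00024749 / (2*pi*2.0683e-13*429.68) / 1000
dP_s = 253.70 kPa


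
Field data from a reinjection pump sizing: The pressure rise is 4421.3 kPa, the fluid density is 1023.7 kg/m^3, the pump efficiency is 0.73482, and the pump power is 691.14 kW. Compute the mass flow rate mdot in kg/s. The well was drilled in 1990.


mdot = P_pump * rho * eta / dP
mdot = 691.14 * 1023.7 * 0.73482 / 4421.3
mdot = 117.59 kg/s
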